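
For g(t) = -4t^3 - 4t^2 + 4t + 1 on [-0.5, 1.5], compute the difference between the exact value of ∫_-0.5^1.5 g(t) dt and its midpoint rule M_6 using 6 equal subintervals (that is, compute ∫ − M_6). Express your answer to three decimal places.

-0.185

Exact integral: ∫_-0.5^1.5 g(t) dt ≈ -3.66667.
M_6 ≈ -3.48148.
Error ≈ -3.66667 − (-3.48148) ≈ -0.185.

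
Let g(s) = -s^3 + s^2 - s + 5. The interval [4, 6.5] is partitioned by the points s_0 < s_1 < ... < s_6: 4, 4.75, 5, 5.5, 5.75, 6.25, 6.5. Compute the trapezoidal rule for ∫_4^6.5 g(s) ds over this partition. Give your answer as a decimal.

Subinterval widths: 0.75, 0.25, 0.5, 0.25, 0.5, 0.25.
g(4) = -47, g(4.75) = -84.359375, g(5) = -100, g(5.5) = -136.625, g(5.75) = -157.796875, g(6.25) = -206.328125, g(6.5) = -233.875.
On each subinterval the trapezoid contributes (Δs_i/2)·[g(s_{i-1}) + g(s_i)].
Sum = -314.3203125.

-314.3203125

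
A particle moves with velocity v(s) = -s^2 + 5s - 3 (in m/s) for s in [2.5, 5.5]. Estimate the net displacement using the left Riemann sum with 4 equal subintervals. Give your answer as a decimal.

3.84375

Δs = (5.5 − 2.5)/4 = 0.75.
Left endpoints: 2.5, 3.25, 4, 4.75.
v(2.5) = 3.25, v(3.25) = 2.6875, v(4) = 1, v(4.75) = -1.8125.
Sum = Δs · [v(2.5) + v(3.25) + v(4) + v(4.75)].
Sum = 3.84375.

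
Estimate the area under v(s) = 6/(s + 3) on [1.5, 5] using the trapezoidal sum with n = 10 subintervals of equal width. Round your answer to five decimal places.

3.45425

Δs = (5 − 1.5)/10 = 0.35.
v(1.5) = 4/3, v(1.85) = 120/97, v(2.2) = 15/13, v(2.55) = 40/37, v(2.9) = 60/59, v(3.25) = 0.96, v(3.6) = 10/11, v(3.95) = 120/139, v(4.3) = 60/73, v(4.65) = 40/51, v(5) = 0.75.
T_10 = (Δs/2)·[v(s_0) + 2v(s_1) + ... + 2v(s_{9}) + v(s_10)].
Sum ≈ 3.45425.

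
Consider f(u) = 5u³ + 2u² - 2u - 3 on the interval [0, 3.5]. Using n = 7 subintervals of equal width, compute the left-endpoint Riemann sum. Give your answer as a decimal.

139.5625

Δu = (3.5 − 0)/7 = 0.5.
Left endpoints: 0, 0.5, 1, 1.5, 2, 2.5, 3.
f(0) = -3, f(0.5) = -2.875, f(1) = 2, f(1.5) = 15.375, f(2) = 41, f(2.5) = 82.625, f(3) = 144.
Sum = Δu · [f(0) + f(0.5) + f(1) + ...].
Sum = 139.5625.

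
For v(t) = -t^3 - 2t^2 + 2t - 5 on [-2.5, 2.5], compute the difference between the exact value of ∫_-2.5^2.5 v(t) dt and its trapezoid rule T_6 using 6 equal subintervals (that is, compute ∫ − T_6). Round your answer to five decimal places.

1.15741

Exact integral: ∫_-2.5^2.5 v(t) dt ≈ -45.8333333.
T_6 ≈ -46.9907407.
Error ≈ -45.8333333 − (-46.9907407) ≈ 1.15741.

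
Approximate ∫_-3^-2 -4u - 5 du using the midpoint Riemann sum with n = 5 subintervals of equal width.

5

Δu = (-2 − (-3))/5 = 0.2.
Midpoints: -2.9, -2.7, -2.5, -2.3, -2.1.
f(-2.9) = 6.6, f(-2.7) = 5.8, f(-2.5) = 5, f(-2.3) = 4.2, f(-2.1) = 3.4.
Sum = Δu · [f(-2.9) + f(-2.7) + f(-2.5) + f(-2.3) + f(-2.1)].
Sum = 5.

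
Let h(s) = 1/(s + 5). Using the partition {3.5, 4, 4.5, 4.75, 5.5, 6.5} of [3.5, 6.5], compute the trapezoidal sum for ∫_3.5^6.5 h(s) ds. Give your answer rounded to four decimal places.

Subinterval widths: 0.5, 0.5, 0.25, 0.75, 1.
h(3.5) = 2/17, h(4) = 1/9, h(4.5) = 2/19, h(4.75) = 4/39, h(5.5) = 2/21, h(6.5) = 2/23.
On each subinterval the trapezoid contributes (Δs_i/2)·[h(s_{i-1}) + h(s_i)].
Sum ≈ 0.3025.

0.3025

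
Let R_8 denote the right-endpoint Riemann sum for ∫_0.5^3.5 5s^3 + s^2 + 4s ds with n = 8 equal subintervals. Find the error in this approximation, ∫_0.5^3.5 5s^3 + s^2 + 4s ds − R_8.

Exact integral: ∫_0.5^3.5 f(s) ds = 225.75.
R_8 = 272.5078125.
Error = 225.75 − 272.5078125 = -46.7578125.

-46.7578125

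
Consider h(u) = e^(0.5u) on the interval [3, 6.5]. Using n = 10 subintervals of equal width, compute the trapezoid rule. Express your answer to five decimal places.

42.72601

Δu = (6.5 − 3)/10 = 0.35.
h(3) ≈ 4.48169, h(3.35) ≈ 5.33880, h(3.7) ≈ 6.35982, h(4.05) ≈ 7.57611, h(4.4) ≈ 9.02501, h(4.75) ≈ 10.75101, h(5.1) ≈ 12.80710, h(5.45) ≈ 15.25641, h(5.8) ≈ 18.17415, h(6.15) ≈ 21.64988, h(6.5) ≈ 25.79034.
T_10 = (Δu/2)·[h(u_0) + 2h(u_1) + ... + 2h(u_{9}) + h(u_10)].
Sum ≈ 42.72601.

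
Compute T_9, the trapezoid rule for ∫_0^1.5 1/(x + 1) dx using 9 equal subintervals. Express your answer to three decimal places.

Δx = (1.5 − 0)/9 = 1/6.
f(0) = 1, f(1/6) = 6/7, f(1/3) = 0.75, f(0.5) = 2/3, f(2/3) = 0.6, f(5/6) = 6/11, f(1) = 0.5, f(7/6) = 6/13, f(4/3) = 3/7, f(1.5) = 0.4.
T_9 = (Δx/2)·[f(x_0) + 2f(x_1) + ... + 2f(x_{8}) + f(x_9)].
Sum ≈ 0.918.

0.918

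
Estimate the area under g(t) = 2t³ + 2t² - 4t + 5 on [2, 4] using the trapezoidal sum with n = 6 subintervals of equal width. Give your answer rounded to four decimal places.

Δt = (4 − 2)/6 = 1/3.
g(2) = 21, g(7/3) = 863/27, g(8/3) = 1255/27, g(3) = 65, g(10/3) = 2375/27, g(11/3) = 3127/27, g(4) = 149.
T_6 = (Δt/2)·[g(t_0) + 2g(t_1) + ... + 2g(t_{5}) + g(t_6)].
Sum ≈ 144.0741.

144.0741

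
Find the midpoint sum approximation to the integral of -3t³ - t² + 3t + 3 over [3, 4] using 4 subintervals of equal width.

Δt = (4 − 3)/4 = 0.25.
Midpoints: 3.125, 3.375, 3.625, 3.875.
f(3.125) = -45539/512, f(3.375) = -58161/512, f(3.625) = -72791/512, f(3.875) = -89573/512.
Sum = Δt · [f(3.125) + f(3.375) + f(3.625) + f(3.875)].
Sum = -129.9140625.

-129.9140625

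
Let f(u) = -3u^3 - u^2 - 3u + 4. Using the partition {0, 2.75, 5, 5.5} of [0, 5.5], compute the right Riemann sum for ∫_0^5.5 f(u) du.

-1399.74609375

Subinterval widths: 2.75, 2.25, 0.5.
Right endpoints: 2.75, 5, 5.5.
f(2.75) = -74.203125, f(5) = -411, f(5.5) = -541.875.
Sum = Σ Δu_i · f(u_i).
Sum = -1399.74609375.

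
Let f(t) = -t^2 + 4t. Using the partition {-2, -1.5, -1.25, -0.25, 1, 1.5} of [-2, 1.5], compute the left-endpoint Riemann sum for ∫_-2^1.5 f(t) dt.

-14.453125

Subinterval widths: 0.5, 0.25, 1, 1.25, 0.5.
Left endpoints: -2, -1.5, -1.25, -0.25, 1.
f(-2) = -12, f(-1.5) = -8.25, f(-1.25) = -6.5625, f(-0.25) = -1.0625, f(1) = 3.
Sum = Σ Δt_i · f(t_i).
Sum = -14.453125.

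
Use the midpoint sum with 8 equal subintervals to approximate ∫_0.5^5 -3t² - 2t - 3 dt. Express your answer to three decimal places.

Δt = (5 − 0.5)/8 = 0.5625.
Midpoints: 0.78125, 1.34375, 1.90625, 2.46875, 3.03125, 3.59375, 4.15625, 4.71875.
f(0.78125) = -6547/1024, f(1.34375) = -11371/1024, f(1.90625) = -18139/1024, f(2.46875) = -26851/1024, f(3.03125) = -37507/1024, f(3.59375) = -50107/1024, f(4.15625) = -64651/1024, f(4.71875) = -81139/1024.
Sum = Δt · [f(0.78125) + f(1.34375) + f(1.90625) + ...].
Sum ≈ -162.769.

-162.769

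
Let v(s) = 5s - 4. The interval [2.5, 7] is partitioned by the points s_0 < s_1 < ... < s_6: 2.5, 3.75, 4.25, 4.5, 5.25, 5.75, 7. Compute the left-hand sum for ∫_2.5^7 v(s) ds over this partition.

78.25

Subinterval widths: 1.25, 0.5, 0.25, 0.75, 0.5, 1.25.
Left endpoints: 2.5, 3.75, 4.25, 4.5, 5.25, 5.75.
v(2.5) = 8.5, v(3.75) = 14.75, v(4.25) = 17.25, v(4.5) = 18.5, v(5.25) = 22.25, v(5.75) = 24.75.
Sum = Σ Δs_i · v(s_i).
Sum = 78.25.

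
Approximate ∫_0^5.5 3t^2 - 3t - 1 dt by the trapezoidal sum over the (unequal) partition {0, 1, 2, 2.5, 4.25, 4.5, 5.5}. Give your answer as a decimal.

Subinterval widths: 1, 1, 0.5, 1.75, 0.25, 1.
f(0) = -1, f(1) = -1, f(2) = 5, f(2.5) = 10.25, f(4.25) = 40.4375, f(4.5) = 46.25, f(5.5) = 73.25.
On each subinterval the trapezoid contributes (Δt_i/2)·[f(t_{i-1}) + f(t_i)].
Sum = 119.75.

119.75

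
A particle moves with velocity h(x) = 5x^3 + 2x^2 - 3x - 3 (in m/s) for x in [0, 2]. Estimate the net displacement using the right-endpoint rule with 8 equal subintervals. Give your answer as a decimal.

18.9375

Δx = (2 − 0)/8 = 0.25.
Right endpoints: 0.25, 0.5, 0.75, 1, 1.25, 1.5, 1.75, 2.
h(0.25) = -3.546875, h(0.5) = -3.375, h(0.75) = -2.015625, h(1) = 1, h(1.25) = 6.140625, h(1.5) = 13.875, h(1.75) = 24.671875, h(2) = 39.
Sum = Δx · [h(0.25) + h(0.5) + h(0.75) + ...].
Sum = 18.9375.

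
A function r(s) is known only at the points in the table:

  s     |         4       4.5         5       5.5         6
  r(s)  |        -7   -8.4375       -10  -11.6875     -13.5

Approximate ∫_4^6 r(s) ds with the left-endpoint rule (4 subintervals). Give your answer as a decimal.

Δs = 0.5.
Sum = 0.5·[(-7) + (-8.4375) + (-10) + (-11.6875)] = -18.5625.

-18.5625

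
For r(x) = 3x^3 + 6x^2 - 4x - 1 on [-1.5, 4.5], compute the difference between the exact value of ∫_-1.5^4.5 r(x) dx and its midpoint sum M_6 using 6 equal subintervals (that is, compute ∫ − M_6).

Exact integral: ∫_-1.5^4.5 r(x) dx = 450.75.
M_6 = 441.
Error = 450.75 − 441 = 9.75.

9.75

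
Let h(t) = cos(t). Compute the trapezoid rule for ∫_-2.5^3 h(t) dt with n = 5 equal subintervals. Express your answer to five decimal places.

Δt = (3 − (-2.5))/5 = 1.1.
h(-2.5) ≈ -0.80114, h(-1.4) ≈ 0.16997, h(-0.3) ≈ 0.95534, h(0.8) ≈ 0.69671, h(1.9) ≈ -0.32329, h(3) ≈ -0.98999.
T_5 = (Δt/2)·[h(t_0) + 2h(t_1) + ... + 2h(t_{4}) + h(t_5)].
Sum ≈ 0.66347.

0.66347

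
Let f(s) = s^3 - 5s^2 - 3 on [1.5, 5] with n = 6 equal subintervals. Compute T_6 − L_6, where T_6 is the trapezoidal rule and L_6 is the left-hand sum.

T_6 ≈ -57.281105.
L_6 ≈ -59.577980.
T_6 − L_6 = 2.296875.

2.296875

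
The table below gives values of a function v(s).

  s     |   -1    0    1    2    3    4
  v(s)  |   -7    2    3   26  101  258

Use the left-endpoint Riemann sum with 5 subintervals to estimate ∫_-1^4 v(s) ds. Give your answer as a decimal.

Δs = 1.
Sum = 1·[(-7) + 2 + 3 + 26 + 101] = 125.

125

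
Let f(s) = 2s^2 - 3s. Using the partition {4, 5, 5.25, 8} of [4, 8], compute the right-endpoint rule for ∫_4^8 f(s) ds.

330.84375

Subinterval widths: 1, 0.25, 2.75.
Right endpoints: 5, 5.25, 8.
f(5) = 35, f(5.25) = 39.375, f(8) = 104.
Sum = Σ Δs_i · f(s_i).
Sum = 330.84375.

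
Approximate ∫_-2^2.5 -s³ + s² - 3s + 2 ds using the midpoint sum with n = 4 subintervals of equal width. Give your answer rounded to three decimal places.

7.616

Δs = (2.5 − (-2))/4 = 1.125.
Midpoints: -1.4375, -0.3125, 0.8125, 1.9375.
f(-1.4375) = 46487/4096, f(-0.3125) = 12557/4096, f(0.8125) = -1285/4096, f(1.9375) = -30031/4096.
Sum = Δs · [f(-1.4375) + f(-0.3125) + f(0.8125) + f(1.9375)].
Sum ≈ 7.616.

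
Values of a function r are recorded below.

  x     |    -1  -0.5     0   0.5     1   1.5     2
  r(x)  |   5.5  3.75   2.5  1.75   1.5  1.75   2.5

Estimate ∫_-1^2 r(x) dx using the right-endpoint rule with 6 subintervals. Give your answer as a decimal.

Δx = 0.5.
Sum = 0.5·[3.75 + 2.5 + 1.75 + 1.5 + 1.75 + 2.5] = 6.875.

6.875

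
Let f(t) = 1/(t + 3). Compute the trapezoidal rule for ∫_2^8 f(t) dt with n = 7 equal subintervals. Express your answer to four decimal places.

0.7904

Δt = (8 − 2)/7 = 6/7.
f(2) = 0.2, f(20/7) = 7/41, f(26/7) = 7/47, f(32/7) = 7/53, f(38/7) = 7/59, f(44/7) = 7/65, f(50/7) = 7/71, f(8) = 1/11.
T_7 = (Δt/2)·[f(t_0) + 2f(t_1) + ... + 2f(t_{6}) + f(t_7)].
Sum ≈ 0.7904.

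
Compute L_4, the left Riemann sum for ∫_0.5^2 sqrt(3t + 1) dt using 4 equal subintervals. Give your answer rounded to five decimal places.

3.03314

Δt = (2 − 0.5)/4 = 0.375.
Left endpoints: 0.5, 0.875, 1.25, 1.625.
f(0.5) ≈ 1.58114, f(0.875) ≈ 1.90394, f(1.25) ≈ 2.17945, f(1.625) ≈ 2.42384.
Sum = Δt · [f(0.5) + f(0.875) + f(1.25) + f(1.625)].
Sum ≈ 3.03314.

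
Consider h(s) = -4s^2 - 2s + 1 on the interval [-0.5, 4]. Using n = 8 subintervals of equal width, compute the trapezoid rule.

Δs = (4 − (-0.5))/8 = 0.5625.
h(-0.5) = 1, h(0.0625) = 0.859375, h(0.625) = -1.8125, h(1.1875) = -7.015625, h(1.75) = -14.75, h(2.3125) = -25.015625, h(2.875) = -37.8125, h(3.4375) = -53.140625, h(4) = -71.
T_8 = (Δs/2)·[h(s_0) + 2h(s_1) + ... + 2h(s_{7}) + h(s_8)].
Sum = -97.69921875.

-97.69921875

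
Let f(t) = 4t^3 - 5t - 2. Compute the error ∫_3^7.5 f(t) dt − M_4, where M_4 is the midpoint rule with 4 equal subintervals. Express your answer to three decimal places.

29.900

Exact integral: ∫_3^7.5 f(t) dt = 2955.9375.
M_4 ≈ 2926.03711.
Error ≈ 2955.9375 − 2926.03711 ≈ 29.900.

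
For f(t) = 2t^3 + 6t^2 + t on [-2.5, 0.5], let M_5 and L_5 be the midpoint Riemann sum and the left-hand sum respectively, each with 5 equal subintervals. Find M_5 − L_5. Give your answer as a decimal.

M_5 = 9.
L_5 = 9.45.
M_5 − L_5 = -0.45.

-0.45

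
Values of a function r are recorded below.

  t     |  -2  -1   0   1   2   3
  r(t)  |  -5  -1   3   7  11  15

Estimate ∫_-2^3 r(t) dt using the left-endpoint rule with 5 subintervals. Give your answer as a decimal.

15

Δt = 1.
Sum = 1·[(-5) + (-1) + 3 + 7 + 11] = 15.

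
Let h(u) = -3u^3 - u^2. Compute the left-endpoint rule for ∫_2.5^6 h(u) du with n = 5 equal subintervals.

-799.9075

Δu = (6 − 2.5)/5 = 0.7.
Left endpoints: 2.5, 3.2, 3.9, 4.6, 5.3.
h(2.5) = -53.125, h(3.2) = -108.544, h(3.9) = -193.167, h(4.6) = -313.168, h(5.3) = -474.721.
Sum = Δu · [h(2.5) + h(3.2) + h(3.9) + h(4.6) + h(5.3)].
Sum = -799.9075.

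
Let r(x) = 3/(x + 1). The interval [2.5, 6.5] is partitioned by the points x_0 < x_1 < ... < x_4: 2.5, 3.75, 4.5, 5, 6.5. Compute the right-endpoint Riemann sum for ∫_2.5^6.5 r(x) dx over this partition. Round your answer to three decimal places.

2.049

Subinterval widths: 1.25, 0.75, 0.5, 1.5.
Right endpoints: 3.75, 4.5, 5, 6.5.
r(3.75) = 12/19, r(4.5) = 6/11, r(5) = 0.5, r(6.5) = 0.4.
Sum = Σ Δx_i · r(x_i).
Sum ≈ 2.049.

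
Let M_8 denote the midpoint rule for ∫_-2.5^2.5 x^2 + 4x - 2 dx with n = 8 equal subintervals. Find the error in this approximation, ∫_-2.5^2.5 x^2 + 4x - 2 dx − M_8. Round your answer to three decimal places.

0.163

Exact integral: ∫_-2.5^2.5 f(x) dx ≈ 0.41667.
M_8 = 0.25390625.
Error ≈ 0.41667 − 0.25390625 ≈ 0.163.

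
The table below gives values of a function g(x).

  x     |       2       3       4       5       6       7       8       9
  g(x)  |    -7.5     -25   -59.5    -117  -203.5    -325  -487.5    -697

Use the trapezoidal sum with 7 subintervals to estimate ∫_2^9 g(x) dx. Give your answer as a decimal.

Δx = 1.
T_7 = (1/2)·[(-7.5) + 2·(-25) + 2·(-59.5) + 2·(-117) + 2·(-203.5) + 2·(-325) + 2·(-487.5) + (-697)] = -1569.75.

-1569.75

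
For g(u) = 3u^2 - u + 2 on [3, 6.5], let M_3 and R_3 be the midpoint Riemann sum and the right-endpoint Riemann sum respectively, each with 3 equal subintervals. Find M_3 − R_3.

-59.71875

M_3 ≈ 236.80903.
R_3 ≈ 296.52778.
M_3 − R_3 = -59.71875.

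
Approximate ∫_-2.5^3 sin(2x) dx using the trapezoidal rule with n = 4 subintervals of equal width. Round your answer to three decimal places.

-0.092

Δx = (3 − (-2.5))/4 = 1.375.
f(-2.5) ≈ 0.959, f(-1.125) ≈ -0.778, f(0.25) ≈ 0.479, f(1.625) ≈ -0.108, f(3) ≈ -0.279.
T_4 = (Δx/2)·[f(x_0) + 2f(x_1) + 2f(x_2) + 2f(x_3) + f(x_4)].
Sum ≈ -0.092.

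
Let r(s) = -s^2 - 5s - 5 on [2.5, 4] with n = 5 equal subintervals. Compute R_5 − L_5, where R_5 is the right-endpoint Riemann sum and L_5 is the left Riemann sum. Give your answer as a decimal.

R_5 = -50.61.
L_5 = -45.435.
R_5 − L_5 = -5.175.

-5.175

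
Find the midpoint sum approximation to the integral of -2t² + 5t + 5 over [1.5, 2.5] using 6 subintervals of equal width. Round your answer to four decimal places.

Δt = (2.5 − 1.5)/6 = 1/6.
Midpoints: 19/12, 1.75, 23/12, 25/12, 2.25, 29/12.
f(19/12) = 569/72, f(1.75) = 7.625, f(23/12) = 521/72, f(25/12) = 485/72, f(2.25) = 6.125, f(29/12) = 389/72.
Sum = Δt · [f(19/12) + f(1.75) + f(23/12) + ...].
Sum ≈ 6.8380.

6.8380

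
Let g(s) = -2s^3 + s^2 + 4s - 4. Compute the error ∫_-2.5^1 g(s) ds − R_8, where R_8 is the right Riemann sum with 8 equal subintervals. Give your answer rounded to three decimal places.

Exact integral: ∫_-2.5^1 g(s) ds ≈ 0.07292.
R_8 ≈ -4.67236.
Error ≈ 0.07292 − (-4.67236) ≈ 4.745.

4.745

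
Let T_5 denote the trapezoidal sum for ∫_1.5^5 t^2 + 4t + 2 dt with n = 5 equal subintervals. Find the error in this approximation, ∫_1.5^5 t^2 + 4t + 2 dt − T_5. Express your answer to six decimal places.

Exact integral: ∫_1.5^5 f(t) dt ≈ 93.04166667.
T_5 = 93.3275.
Error ≈ 93.04166667 − 93.3275 ≈ -0.285833.

-0.285833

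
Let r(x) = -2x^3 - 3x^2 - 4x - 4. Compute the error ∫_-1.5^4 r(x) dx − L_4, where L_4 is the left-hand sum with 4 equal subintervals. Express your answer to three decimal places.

-117.928

Exact integral: ∫_-1.5^4 r(x) dx = -242.34375.
L_4 ≈ -124.41602.
Error ≈ -242.34375 − (-124.41602) ≈ -117.928.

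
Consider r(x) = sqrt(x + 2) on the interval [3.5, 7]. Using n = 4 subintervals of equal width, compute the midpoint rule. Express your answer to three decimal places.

9.402

Δx = (7 − 3.5)/4 = 0.875.
Midpoints: 3.9375, 4.8125, 5.6875, 6.5625.
r(3.9375) ≈ 2.437, r(4.8125) ≈ 2.610, r(5.6875) ≈ 2.773, r(6.5625) ≈ 2.926.
Sum = Δx · [r(3.9375) + r(4.8125) + r(5.6875) + r(6.5625)].
Sum ≈ 9.402.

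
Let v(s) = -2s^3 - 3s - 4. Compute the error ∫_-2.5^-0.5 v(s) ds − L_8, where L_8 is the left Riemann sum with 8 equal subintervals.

-4.8125

Exact integral: ∫_-2.5^-0.5 v(s) ds = 20.5.
L_8 = 25.3125.
Error = 20.5 − 25.3125 = -4.8125.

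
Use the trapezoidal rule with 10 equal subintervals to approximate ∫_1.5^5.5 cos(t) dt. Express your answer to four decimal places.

-1.6803

Δt = (5.5 − 1.5)/10 = 0.4.
f(1.5) ≈ 0.0707, f(1.9) ≈ -0.3233, f(2.3) ≈ -0.6663, f(2.7) ≈ -0.9041, f(3.1) ≈ -0.9991, f(3.5) ≈ -0.9365, f(3.9) ≈ -0.7259, f(4.3) ≈ -0.4008, f(4.7) ≈ -0.0124, f(5.1) ≈ 0.3780, f(5.5) ≈ 0.7087.
T_10 = (Δt/2)·[f(t_0) + 2f(t_1) + ... + 2f(t_{9}) + f(t_10)].
Sum ≈ -1.6803.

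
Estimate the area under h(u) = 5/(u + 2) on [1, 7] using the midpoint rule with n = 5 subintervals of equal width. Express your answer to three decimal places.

Δu = (7 − 1)/5 = 1.2.
Midpoints: 1.6, 2.8, 4, 5.2, 6.4.
h(1.6) = 25/18, h(2.8) = 25/24, h(4) = 5/6, h(5.2) = 25/36, h(6.4) = 25/42.
Sum = Δu · [h(1.6) + h(2.8) + h(4) + h(5.2) + h(6.4)].
Sum ≈ 5.464.

5.464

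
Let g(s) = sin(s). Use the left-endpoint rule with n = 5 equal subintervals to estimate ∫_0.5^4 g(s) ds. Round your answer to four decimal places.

Δs = (4 − 0.5)/5 = 0.7.
Left endpoints: 0.5, 1.2, 1.9, 2.6, 3.3.
g(0.5) ≈ 0.4794, g(1.2) ≈ 0.9320, g(1.9) ≈ 0.9463, g(2.6) ≈ 0.5155, g(3.3) ≈ -0.1577.
Sum = Δs · [g(0.5) + g(1.2) + g(1.9) + g(2.6) + g(3.3)].
Sum ≈ 1.9009.

1.9009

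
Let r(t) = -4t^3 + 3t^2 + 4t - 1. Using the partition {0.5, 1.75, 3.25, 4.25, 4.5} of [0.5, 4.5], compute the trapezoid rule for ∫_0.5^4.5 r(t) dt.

-308.734375

Subinterval widths: 1.25, 1.5, 1, 0.25.
r(0.5) = 1.25, r(1.75) = -6.25, r(3.25) = -93.625, r(4.25) = -236.875, r(4.5) = -286.75.
On each subinterval the trapezoid contributes (Δt_i/2)·[r(t_{i-1}) + r(t_i)].
Sum = -308.734375.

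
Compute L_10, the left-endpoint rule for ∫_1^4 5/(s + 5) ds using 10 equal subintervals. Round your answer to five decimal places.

2.06957

Δs = (4 − 1)/10 = 0.3.
Left endpoints: 1, 1.3, 1.6, 1.9, 2.2, 2.5, 2.8, 3.1, 3.4, 3.7.
f(1) = 5/6, f(1.3) = 50/63, f(1.6) = 25/33, f(1.9) = 50/69, f(2.2) = 25/36, f(2.5) = 2/3, f(2.8) = 25/39, f(3.1) = 50/81, f(3.4) = 25/42, f(3.7) = 50/87.
Sum = Δs · [f(1) + f(1.3) + f(1.6) + ...].
Sum ≈ 2.06957.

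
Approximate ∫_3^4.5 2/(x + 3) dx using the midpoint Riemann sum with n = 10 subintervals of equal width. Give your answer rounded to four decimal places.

Δx = (4.5 − 3)/10 = 0.15.
Midpoints: 3.075, 3.225, 3.375, 3.525, 3.675, 3.825, 3.975, 4.125, 4.275, 4.425.
f(3.075) = 80/243, f(3.225) = 80/249, f(3.375) = 16/51, f(3.525) = 80/261, f(3.675) = 80/267, f(3.825) = 80/273, f(3.975) = 80/279, f(4.125) = 16/57, f(4.275) = 80/291, f(4.425) = 80/297.
Sum = Δx · [f(3.075) + f(3.225) + f(3.375) + ...].
Sum ≈ 0.4463.

0.4463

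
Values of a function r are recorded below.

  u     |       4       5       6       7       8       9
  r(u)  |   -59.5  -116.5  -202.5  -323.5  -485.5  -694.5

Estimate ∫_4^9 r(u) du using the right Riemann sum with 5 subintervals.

Δu = 1.
Sum = 1·[(-116.5) + (-202.5) + (-323.5) + (-485.5) + (-694.5)] = -1822.5.

-1822.5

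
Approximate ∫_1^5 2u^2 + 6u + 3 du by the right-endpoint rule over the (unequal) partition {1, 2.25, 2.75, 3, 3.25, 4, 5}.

Subinterval widths: 1.25, 0.5, 0.25, 0.25, 0.75, 1.
Right endpoints: 2.25, 2.75, 3, 3.25, 4, 5.
f(2.25) = 26.625, f(2.75) = 34.625, f(3) = 39, f(3.25) = 43.625, f(4) = 59, f(5) = 83.
Sum = Σ Δu_i · f(u_i).
Sum = 198.5.

198.5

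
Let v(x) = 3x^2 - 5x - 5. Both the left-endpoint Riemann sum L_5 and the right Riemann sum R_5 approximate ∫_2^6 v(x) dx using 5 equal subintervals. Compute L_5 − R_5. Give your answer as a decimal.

-60.8

L_5 = 78.88.
R_5 = 139.68.
L_5 − R_5 = -60.8.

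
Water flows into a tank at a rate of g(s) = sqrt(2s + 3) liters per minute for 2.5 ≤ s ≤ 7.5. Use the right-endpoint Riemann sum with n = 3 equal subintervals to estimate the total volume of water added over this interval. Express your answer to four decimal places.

Δs = (7.5 − 2.5)/3 = 5/3.
Right endpoints: 25/6, 35/6, 7.5.
g(25/6) ≈ 3.3665, g(35/6) ≈ 3.8297, g(7.5) ≈ 4.2426.
Sum = Δs · [g(25/6) + g(35/6) + g(7.5)].
Sum ≈ 19.0648.

19.0648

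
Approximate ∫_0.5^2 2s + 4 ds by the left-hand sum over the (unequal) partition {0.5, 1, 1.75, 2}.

Subinterval widths: 0.5, 0.75, 0.25.
Left endpoints: 0.5, 1, 1.75.
f(0.5) = 5, f(1) = 6, f(1.75) = 7.5.
Sum = Σ Δs_i · f(s_i).
Sum = 8.875.

8.875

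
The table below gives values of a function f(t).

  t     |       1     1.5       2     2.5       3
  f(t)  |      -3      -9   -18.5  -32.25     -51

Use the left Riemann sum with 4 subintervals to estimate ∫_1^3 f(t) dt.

-31.375

Δt = 0.5.
Sum = 0.5·[(-3) + (-9) + (-18.5) + (-32.25)] = -31.375.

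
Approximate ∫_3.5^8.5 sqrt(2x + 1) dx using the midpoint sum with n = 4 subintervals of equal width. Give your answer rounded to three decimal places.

17.921

Δx = (8.5 − 3.5)/4 = 1.25.
Midpoints: 4.125, 5.375, 6.625, 7.875.
f(4.125) ≈ 3.041, f(5.375) ≈ 3.428, f(6.625) ≈ 3.775, f(7.875) ≈ 4.093.
Sum = Δx · [f(4.125) + f(5.375) + f(6.625) + f(7.875)].
Sum ≈ 17.921.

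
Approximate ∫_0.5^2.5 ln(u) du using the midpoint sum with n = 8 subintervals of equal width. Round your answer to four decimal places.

0.6414

Δu = (2.5 − 0.5)/8 = 0.25.
Midpoints: 0.625, 0.875, 1.125, 1.375, 1.625, 1.875, 2.125, 2.375.
f(0.625) ≈ -0.4700, f(0.875) ≈ -0.1335, f(1.125) ≈ 0.1178, f(1.375) ≈ 0.3185, f(1.625) ≈ 0.4855, f(1.875) ≈ 0.6286, f(2.125) ≈ 0.7538, f(2.375) ≈ 0.8650.
Sum = Δu · [f(0.625) + f(0.875) + f(1.125) + ...].
Sum ≈ 0.6414.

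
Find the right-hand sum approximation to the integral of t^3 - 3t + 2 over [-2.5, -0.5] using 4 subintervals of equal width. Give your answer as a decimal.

5.25

Δt = (-0.5 − (-2.5))/4 = 0.5.
Right endpoints: -2, -1.5, -1, -0.5.
f(-2) = 0, f(-1.5) = 3.125, f(-1) = 4, f(-0.5) = 3.375.
Sum = Δt · [f(-2) + f(-1.5) + f(-1) + f(-0.5)].
Sum = 5.25.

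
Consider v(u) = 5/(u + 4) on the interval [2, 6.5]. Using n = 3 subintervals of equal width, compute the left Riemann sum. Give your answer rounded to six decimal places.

Δu = (6.5 − 2)/3 = 1.5.
Left endpoints: 2, 3.5, 5.
v(2) = 5/6, v(3.5) = 2/3, v(5) = 5/9.
Sum = Δu · [v(2) + v(3.5) + v(5)].
Sum ≈ 3.083333.

3.083333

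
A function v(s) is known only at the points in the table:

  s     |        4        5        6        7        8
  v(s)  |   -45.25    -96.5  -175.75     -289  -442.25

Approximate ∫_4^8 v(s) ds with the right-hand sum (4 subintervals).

Δs = 1.
Sum = 1·[(-96.5) + (-175.75) + (-289) + (-442.25)] = -1003.5.

-1003.5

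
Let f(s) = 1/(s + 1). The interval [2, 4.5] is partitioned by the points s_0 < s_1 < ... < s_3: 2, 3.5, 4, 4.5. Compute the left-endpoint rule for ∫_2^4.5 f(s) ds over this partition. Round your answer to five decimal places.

Subinterval widths: 1.5, 0.5, 0.5.
Left endpoints: 2, 3.5, 4.
f(2) = 1/3, f(3.5) = 2/9, f(4) = 0.2.
Sum = Σ Δs_i · f(s_i).
Sum ≈ 0.71111.

0.71111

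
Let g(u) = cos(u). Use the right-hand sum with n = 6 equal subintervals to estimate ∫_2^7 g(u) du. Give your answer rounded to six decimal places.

Δu = (7 − 2)/6 = 5/6.
Right endpoints: 17/6, 11/3, 4.5, 16/3, 37/6, 7.
g(17/6) ≈ -0.952863, g(11/3) ≈ -0.865287, g(4.5) ≈ -0.210796, g(16/3) ≈ 0.581803, g(37/6) ≈ 0.993219, g(7) ≈ 0.753902.
Sum = Δu · [g(17/6) + g(11/3) + g(4.5) + ...].
Sum ≈ 0.249983.

0.249983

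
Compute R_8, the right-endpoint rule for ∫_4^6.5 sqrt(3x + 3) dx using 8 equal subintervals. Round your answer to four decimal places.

Δx = (6.5 − 4)/8 = 0.3125.
Right endpoints: 4.3125, 4.625, 4.9375, 5.25, 5.5625, 5.875, 6.1875, 6.5.
f(4.3125) ≈ 3.9922, f(4.625) ≈ 4.1079, f(4.9375) ≈ 4.2205, f(5.25) ≈ 4.3301, f(5.5625) ≈ 4.4371, f(5.875) ≈ 4.5415, f(6.1875) ≈ 4.6435, f(6.5) ≈ 4.7434.
Sum = Δx · [f(4.3125) + f(4.625) + f(4.9375) + ...].
Sum ≈ 10.9426.

10.9426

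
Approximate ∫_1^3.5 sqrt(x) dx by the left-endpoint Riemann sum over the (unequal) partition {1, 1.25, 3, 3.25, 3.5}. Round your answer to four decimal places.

Subinterval widths: 0.25, 1.75, 0.25, 0.25.
Left endpoints: 1, 1.25, 3, 3.25.
f(1) ≈ 1.0000, f(1.25) ≈ 1.1180, f(3) ≈ 1.7321, f(3.25) ≈ 1.8028.
Sum = Σ Δx_i · f(x_i).
Sum ≈ 3.0903.

3.0903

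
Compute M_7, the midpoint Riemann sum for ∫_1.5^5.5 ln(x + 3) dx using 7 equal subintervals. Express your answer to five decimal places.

7.42363

Δx = (5.5 − 1.5)/7 = 4/7.
Midpoints: 25/14, 33/14, 41/14, 3.5, 57/14, 65/14, 73/14.
f(25/14) ≈ 1.56564, f(33/14) ≈ 1.67843, f(41/14) ≈ 1.77978, f(3.5) ≈ 1.87180, f(57/14) ≈ 1.95606, f(65/14) ≈ 2.03377, f(73/14) ≈ 2.10587.
Sum = Δx · [f(25/14) + f(33/14) + f(41/14) + ...].
Sum ≈ 7.42363.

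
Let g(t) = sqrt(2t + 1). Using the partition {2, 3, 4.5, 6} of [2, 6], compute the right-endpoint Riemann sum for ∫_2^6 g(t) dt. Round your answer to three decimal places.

12.797

Subinterval widths: 1, 1.5, 1.5.
Right endpoints: 3, 4.5, 6.
g(3) ≈ 2.646, g(4.5) ≈ 3.162, g(6) ≈ 3.606.
Sum = Σ Δt_i · g(t_i).
Sum ≈ 12.797.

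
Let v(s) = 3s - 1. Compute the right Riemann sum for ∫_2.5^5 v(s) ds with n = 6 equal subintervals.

27.1875

Δs = (5 − 2.5)/6 = 5/12.
Right endpoints: 35/12, 10/3, 3.75, 25/6, 55/12, 5.
v(35/12) = 7.75, v(10/3) = 9, v(3.75) = 10.25, v(25/6) = 11.5, v(55/12) = 12.75, v(5) = 14.
Sum = Δs · [v(35/12) + v(10/3) + v(3.75) + ...].
Sum = 27.1875.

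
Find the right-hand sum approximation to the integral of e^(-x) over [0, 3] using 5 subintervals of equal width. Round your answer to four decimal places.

0.6935

Δx = (3 − 0)/5 = 0.6.
Right endpoints: 0.6, 1.2, 1.8, 2.4, 3.
f(0.6) ≈ 0.5488, f(1.2) ≈ 0.3012, f(1.8) ≈ 0.1653, f(2.4) ≈ 0.0907, f(3) ≈ 0.0498.
Sum = Δx · [f(0.6) + f(1.2) + f(1.8) + f(2.4) + f(3)].
Sum ≈ 0.6935.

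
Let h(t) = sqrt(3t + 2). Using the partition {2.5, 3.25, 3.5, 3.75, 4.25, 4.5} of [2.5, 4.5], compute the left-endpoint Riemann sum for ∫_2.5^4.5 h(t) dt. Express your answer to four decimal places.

6.8327

Subinterval widths: 0.75, 0.25, 0.25, 0.5, 0.25.
Left endpoints: 2.5, 3.25, 3.5, 3.75, 4.25.
h(2.5) ≈ 3.0822, h(3.25) ≈ 3.4278, h(3.5) ≈ 3.5355, h(3.75) ≈ 3.6401, h(4.25) ≈ 3.8406.
Sum = Σ Δt_i · h(t_i).
Sum ≈ 6.8327.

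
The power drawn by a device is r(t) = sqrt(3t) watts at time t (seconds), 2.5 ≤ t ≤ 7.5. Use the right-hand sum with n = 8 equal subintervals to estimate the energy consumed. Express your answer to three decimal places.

19.772

Δt = (7.5 − 2.5)/8 = 0.625.
Right endpoints: 3.125, 3.75, 4.375, 5, 5.625, 6.25, 6.875, 7.5.
r(3.125) ≈ 3.062, r(3.75) ≈ 3.354, r(4.375) ≈ 3.623, r(5) ≈ 3.873, r(5.625) ≈ 4.108, r(6.25) ≈ 4.330, r(6.875) ≈ 4.541, r(7.5) ≈ 4.743.
Sum = Δt · [r(3.125) + r(3.75) + r(4.375) + ...].
Sum ≈ 19.772.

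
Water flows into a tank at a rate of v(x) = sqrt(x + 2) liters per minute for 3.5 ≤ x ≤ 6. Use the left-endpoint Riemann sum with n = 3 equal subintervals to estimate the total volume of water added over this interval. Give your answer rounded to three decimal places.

6.282

Δx = (6 − 3.5)/3 = 5/6.
Left endpoints: 3.5, 13/3, 31/6.
v(3.5) ≈ 2.345, v(13/3) ≈ 2.517, v(31/6) ≈ 2.677.
Sum = Δx · [v(3.5) + v(13/3) + v(31/6)].
Sum ≈ 6.282.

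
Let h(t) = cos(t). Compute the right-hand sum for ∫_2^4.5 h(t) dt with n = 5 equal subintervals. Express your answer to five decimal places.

Δt = (4.5 − 2)/5 = 0.5.
Right endpoints: 2.5, 3, 3.5, 4, 4.5.
h(2.5) ≈ -0.80114, h(3) ≈ -0.98999, h(3.5) ≈ -0.93646, h(4) ≈ -0.65364, h(4.5) ≈ -0.21080.
Sum = Δt · [h(2.5) + h(3) + h(3.5) + h(4) + h(4.5)].
Sum ≈ -1.79602.

-1.79602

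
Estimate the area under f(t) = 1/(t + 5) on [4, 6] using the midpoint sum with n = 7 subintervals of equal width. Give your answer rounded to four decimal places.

Δt = (6 − 4)/7 = 2/7.
Midpoints: 29/7, 31/7, 33/7, 5, 37/7, 39/7, 41/7.
f(29/7) = 0.109375, f(31/7) = 7/66, f(33/7) = 7/68, f(5) = 0.1, f(37/7) = 7/72, f(39/7) = 7/74, f(41/7) = 7/76.
Sum = Δt · [f(29/7) + f(31/7) + f(33/7) + ...].
Sum ≈ 0.2007.

0.2007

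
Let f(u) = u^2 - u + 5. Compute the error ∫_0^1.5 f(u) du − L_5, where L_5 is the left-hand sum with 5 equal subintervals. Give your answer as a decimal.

0.09

Exact integral: ∫_0^1.5 f(u) du = 7.5.
L_5 = 7.41.
Error = 7.5 − 7.41 = 0.09.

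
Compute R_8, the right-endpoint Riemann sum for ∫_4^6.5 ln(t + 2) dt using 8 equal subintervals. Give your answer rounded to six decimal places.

4.994030

Δt = (6.5 − 4)/8 = 0.3125.
Right endpoints: 4.3125, 4.625, 4.9375, 5.25, 5.5625, 5.875, 6.1875, 6.5.
f(4.3125) ≈ 1.842532, f(4.625) ≈ 1.890850, f(4.9375) ≈ 1.936941, f(5.25) ≈ 1.981001, f(5.5625) ≈ 2.023202, f(5.875) ≈ 2.063693, f(6.1875) ≈ 2.102609, f(6.5) ≈ 2.140066.
Sum = Δt · [f(4.3125) + f(4.625) + f(4.9375) + ...].
Sum ≈ 4.994030.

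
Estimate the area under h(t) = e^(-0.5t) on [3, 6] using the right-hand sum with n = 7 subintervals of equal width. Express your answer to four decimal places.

0.3109

Δt = (6 − 3)/7 = 3/7.
Right endpoints: 24/7, 27/7, 30/7, 33/7, 36/7, 39/7, 6.
h(24/7) ≈ 0.1801, h(27/7) ≈ 0.1454, h(30/7) ≈ 0.1173, h(33/7) ≈ 0.0947, h(36/7) ≈ 0.0764, h(39/7) ≈ 0.0617, h(6) ≈ 0.0498.
Sum = Δt · [h(24/7) + h(27/7) + h(30/7) + ...].
Sum ≈ 0.3109.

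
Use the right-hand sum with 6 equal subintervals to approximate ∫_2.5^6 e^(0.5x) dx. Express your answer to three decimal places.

Δx = (6 − 2.5)/6 = 7/12.
Right endpoints: 37/12, 11/3, 4.25, 29/6, 65/12, 6.
f(37/12) ≈ 4.672, f(11/3) ≈ 6.255, f(4.25) ≈ 8.373, f(29/6) ≈ 11.208, f(65/12) ≈ 15.004, f(6) ≈ 20.086.
Sum = Δx · [f(37/12) + f(11/3) + f(4.25) + ...].
Sum ≈ 38.266.

38.266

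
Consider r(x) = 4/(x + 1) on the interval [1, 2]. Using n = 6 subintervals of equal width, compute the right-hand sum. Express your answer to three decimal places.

Δx = (2 − 1)/6 = 1/6.
Right endpoints: 7/6, 4/3, 1.5, 5/3, 11/6, 2.
r(7/6) = 24/13, r(4/3) = 12/7, r(1.5) = 1.6, r(5/3) = 1.5, r(11/6) = 24/17, r(2) = 4/3.
Sum = Δx · [r(7/6) + r(4/3) + r(1.5) + ...].
Sum ≈ 1.568.

1.568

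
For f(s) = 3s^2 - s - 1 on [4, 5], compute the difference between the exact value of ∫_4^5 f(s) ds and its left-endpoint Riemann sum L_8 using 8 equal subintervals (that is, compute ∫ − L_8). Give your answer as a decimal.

Exact integral: ∫_4^5 f(s) ds = 55.5.
L_8 = 53.8828125.
Error = 55.5 − 53.8828125 = 1.6171875.

1.6171875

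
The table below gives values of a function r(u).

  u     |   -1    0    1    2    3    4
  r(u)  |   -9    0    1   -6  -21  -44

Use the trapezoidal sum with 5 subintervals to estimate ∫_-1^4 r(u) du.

-52.5

Δu = 1.
T_5 = (1/2)·[(-9) + 2·0 + 2·1 + 2·(-6) + 2·(-21) + (-44)] = -52.5.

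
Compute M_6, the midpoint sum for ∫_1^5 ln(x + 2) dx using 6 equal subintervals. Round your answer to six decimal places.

6.329045

Δx = (5 − 1)/6 = 2/3.
Midpoints: 4/3, 2, 8/3, 10/3, 4, 14/3.
f(4/3) ≈ 1.203973, f(2) ≈ 1.386294, f(8/3) ≈ 1.540445, f(10/3) ≈ 1.673976, f(4) ≈ 1.791759, f(14/3) ≈ 1.897120.
Sum = Δx · [f(4/3) + f(2) + f(8/3) + ...].
Sum ≈ 6.329045.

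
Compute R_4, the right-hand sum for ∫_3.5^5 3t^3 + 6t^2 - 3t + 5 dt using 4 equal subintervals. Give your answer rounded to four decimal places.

570.0791

Δt = (5 − 3.5)/4 = 0.375.
Right endpoints: 3.875, 4.25, 4.625, 5.
f(3.875) = 132109/512, f(4.25) = 330.921875, f(4.625) = 213127/512, f(5) = 515.
Sum = Δt · [f(3.875) + f(4.25) + f(4.625) + f(5)].
Sum ≈ 570.0791.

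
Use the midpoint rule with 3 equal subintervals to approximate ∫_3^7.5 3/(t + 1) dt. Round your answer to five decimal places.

Δt = (7.5 − 3)/3 = 1.5.
Midpoints: 3.75, 5.25, 6.75.
f(3.75) = 12/19, f(5.25) = 0.48, f(6.75) = 12/31.
Sum = Δt · [f(3.75) + f(5.25) + f(6.75)].
Sum ≈ 2.24801.

2.24801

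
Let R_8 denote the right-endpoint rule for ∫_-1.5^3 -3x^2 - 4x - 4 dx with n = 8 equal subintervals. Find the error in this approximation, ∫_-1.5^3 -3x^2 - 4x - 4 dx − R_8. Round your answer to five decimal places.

Exact integral: ∫_-1.5^3 f(x) dx = -61.875.
R_8 ≈ -73.3447266.
Error ≈ -61.875 − (-73.3447266) ≈ 11.46973.

11.46973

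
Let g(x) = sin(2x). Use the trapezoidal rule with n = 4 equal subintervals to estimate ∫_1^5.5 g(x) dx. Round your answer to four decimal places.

-0.1131

Δx = (5.5 − 1)/4 = 1.125.
g(1) ≈ 0.9093, g(2.125) ≈ -0.8950, g(3.25) ≈ 0.2151, g(4.375) ≈ 0.6247, g(5.5) ≈ -1.0000.
T_4 = (Δx/2)·[g(x_0) + 2g(x_1) + 2g(x_2) + 2g(x_3) + g(x_4)].
Sum ≈ -0.1131.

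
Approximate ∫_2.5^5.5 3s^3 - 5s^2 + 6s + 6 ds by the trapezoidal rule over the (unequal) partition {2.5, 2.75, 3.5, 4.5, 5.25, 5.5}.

505.4375

Subinterval widths: 0.25, 0.75, 1, 0.75, 0.25.
f(2.5) = 36.625, f(2.75) = 47.078125, f(3.5) = 94.375, f(4.5) = 205.125, f(5.25) = 333.796875, f(5.5) = 386.875.
On each subinterval the trapezoid contributes (Δs_i/2)·[f(s_{i-1}) + f(s_i)].
Sum = 505.4375.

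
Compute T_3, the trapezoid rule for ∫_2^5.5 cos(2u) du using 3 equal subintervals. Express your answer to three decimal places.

Δu = (5.5 − 2)/3 = 7/6.
f(2) ≈ -0.654, f(19/6) ≈ 0.999, f(13/3) ≈ -0.726, f(5.5) ≈ 0.004.
T_3 = (Δu/2)·[f(u_0) + 2f(u_1) + 2f(u_2) + f(u_3)].
Sum ≈ -0.061.

-0.061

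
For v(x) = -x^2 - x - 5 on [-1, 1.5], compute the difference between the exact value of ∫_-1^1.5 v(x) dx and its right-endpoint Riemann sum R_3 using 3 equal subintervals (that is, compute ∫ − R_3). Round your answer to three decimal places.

Exact integral: ∫_-1^1.5 v(x) dx ≈ -14.58333.
R_3 ≈ -16.43519.
Error ≈ -14.58333 − (-16.43519) ≈ 1.852.

1.852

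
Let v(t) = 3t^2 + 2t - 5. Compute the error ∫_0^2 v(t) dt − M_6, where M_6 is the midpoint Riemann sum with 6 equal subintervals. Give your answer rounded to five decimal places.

0.05556

Exact integral: ∫_0^2 v(t) dt = 2.
M_6 ≈ 1.9444444.
Error ≈ 2 − 1.9444444 ≈ 0.05556.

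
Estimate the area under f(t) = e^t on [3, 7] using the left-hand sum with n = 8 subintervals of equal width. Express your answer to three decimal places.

Δt = (7 − 3)/8 = 0.5.
Left endpoints: 3, 3.5, 4, 4.5, 5, 5.5, 6, 6.5.
f(3) ≈ 20.086, f(3.5) ≈ 33.115, f(4) ≈ 54.598, f(4.5) ≈ 90.017, f(5) ≈ 148.413, f(5.5) ≈ 244.692, f(6) ≈ 403.429, f(6.5) ≈ 665.142.
Sum = Δt · [f(3) + f(3.5) + f(4) + ...].
Sum ≈ 829.746.

829.746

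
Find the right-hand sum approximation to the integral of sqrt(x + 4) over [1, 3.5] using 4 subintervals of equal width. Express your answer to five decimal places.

Δx = (3.5 − 1)/4 = 0.625.
Right endpoints: 1.625, 2.25, 2.875, 3.5.
f(1.625) ≈ 2.37171, f(2.25) ≈ 2.50000, f(2.875) ≈ 2.62202, f(3.5) ≈ 2.73861.
Sum = Δx · [f(1.625) + f(2.25) + f(2.875) + f(3.5)].
Sum ≈ 6.39521.

6.39521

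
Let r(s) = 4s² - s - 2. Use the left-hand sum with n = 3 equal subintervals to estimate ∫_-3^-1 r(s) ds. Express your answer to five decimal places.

46.59259

Δs = (-1 − (-3))/3 = 2/3.
Left endpoints: -3, -7/3, -5/3.
r(-3) = 37, r(-7/3) = 199/9, r(-5/3) = 97/9.
Sum = Δs · [r(-3) + r(-7/3) + r(-5/3)].
Sum ≈ 46.59259.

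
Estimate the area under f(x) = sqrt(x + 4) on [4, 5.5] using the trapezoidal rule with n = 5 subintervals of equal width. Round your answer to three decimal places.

Δx = (5.5 − 4)/5 = 0.3.
f(4) ≈ 2.828, f(4.3) ≈ 2.881, f(4.6) ≈ 2.933, f(4.9) ≈ 2.983, f(5.2) ≈ 3.033, f(5.5) ≈ 3.082.
T_5 = (Δx/2)·[f(x_0) + 2f(x_1) + ... + 2f(x_{4}) + f(x_5)].
Sum ≈ 4.436.

4.436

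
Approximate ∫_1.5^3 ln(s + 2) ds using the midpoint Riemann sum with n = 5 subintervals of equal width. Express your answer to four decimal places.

Δs = (3 − 1.5)/5 = 0.3.
Midpoints: 1.65, 1.95, 2.25, 2.55, 2.85.
f(1.65) ≈ 1.2947, f(1.95) ≈ 1.3737, f(2.25) ≈ 1.4469, f(2.55) ≈ 1.5151, f(2.85) ≈ 1.5790.
Sum = Δs · [f(1.65) + f(1.95) + f(2.25) + f(2.55) + f(2.85)].
Sum ≈ 2.1628.

2.1628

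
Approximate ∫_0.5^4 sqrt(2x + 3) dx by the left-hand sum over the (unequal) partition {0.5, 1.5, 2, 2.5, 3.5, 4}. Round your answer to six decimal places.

8.957186

Subinterval widths: 1, 0.5, 0.5, 1, 0.5.
Left endpoints: 0.5, 1.5, 2, 2.5, 3.5.
f(0.5) ≈ 2.000000, f(1.5) ≈ 2.449490, f(2) ≈ 2.645751, f(2.5) ≈ 2.828427, f(3.5) ≈ 3.162278.
Sum = Σ Δx_i · f(x_i).
Sum ≈ 8.957186.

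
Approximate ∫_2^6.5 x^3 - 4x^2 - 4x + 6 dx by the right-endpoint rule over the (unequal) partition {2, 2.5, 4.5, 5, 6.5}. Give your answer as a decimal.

Subinterval widths: 0.5, 2, 0.5, 1.5.
Right endpoints: 2.5, 4.5, 5, 6.5.
f(2.5) = -13.375, f(4.5) = -1.875, f(5) = 11, f(6.5) = 85.625.
Sum = Σ Δx_i · f(x_i).
Sum = 123.5.

123.5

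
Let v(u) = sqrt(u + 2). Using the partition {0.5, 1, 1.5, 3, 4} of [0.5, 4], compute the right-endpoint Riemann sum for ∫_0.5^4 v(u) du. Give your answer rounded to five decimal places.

Subinterval widths: 0.5, 0.5, 1.5, 1.
Right endpoints: 1, 1.5, 3, 4.
v(1) ≈ 1.73205, v(1.5) ≈ 1.87083, v(3) ≈ 2.23607, v(4) ≈ 2.44949.
Sum = Σ Δu_i · v(u_i).
Sum ≈ 7.60503.

7.60503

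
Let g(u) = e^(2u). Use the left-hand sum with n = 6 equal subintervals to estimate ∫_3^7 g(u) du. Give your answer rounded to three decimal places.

Δu = (7 − 3)/6 = 2/3.
Left endpoints: 3, 11/3, 13/3, 5, 17/3, 19/3.
g(3) ≈ 403.429, g(11/3) ≈ 1530.475, g(13/3) ≈ 5806.113, g(5) ≈ 22026.466, g(17/3) ≈ 83561.096, g(19/3) ≈ 317003.048.
Sum = Δu · [g(3) + g(11/3) + g(13/3) + ...].
Sum ≈ 286887.084.

286887.084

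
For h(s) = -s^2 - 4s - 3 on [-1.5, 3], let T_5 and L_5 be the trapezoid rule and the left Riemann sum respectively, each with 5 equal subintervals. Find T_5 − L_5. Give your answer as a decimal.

-11.1375

T_5 = -37.7325.
L_5 = -26.595.
T_5 − L_5 = -11.1375.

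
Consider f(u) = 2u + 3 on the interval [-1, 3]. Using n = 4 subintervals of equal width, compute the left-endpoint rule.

16

Δu = (3 − (-1))/4 = 1.
Left endpoints: -1, 0, 1, 2.
f(-1) = 1, f(0) = 3, f(1) = 5, f(2) = 7.
Sum = Δu · [f(-1) + f(0) + f(1) + f(2)].
Sum = 16.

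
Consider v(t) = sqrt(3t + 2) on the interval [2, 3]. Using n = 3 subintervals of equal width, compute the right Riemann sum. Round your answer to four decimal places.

Δt = (3 − 2)/3 = 1/3.
Right endpoints: 7/3, 8/3, 3.
v(7/3) ≈ 3.0000, v(8/3) ≈ 3.1623, v(3) ≈ 3.3166.
Sum = Δt · [v(7/3) + v(8/3) + v(3)].
Sum ≈ 3.1596.

3.1596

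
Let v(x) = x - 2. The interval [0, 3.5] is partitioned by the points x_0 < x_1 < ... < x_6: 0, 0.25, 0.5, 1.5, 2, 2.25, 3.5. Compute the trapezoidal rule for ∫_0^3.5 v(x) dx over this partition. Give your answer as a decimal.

Subinterval widths: 0.25, 0.25, 1, 0.5, 0.25, 1.25.
v(0) = -2, v(0.25) = -1.75, v(0.5) = -1.5, v(1.5) = -0.5, v(2) = 0, v(2.25) = 0.25, v(3.5) = 1.5.
On each subinterval the trapezoid contributes (Δx_i/2)·[v(x_{i-1}) + v(x_i)].
Sum = -0.875.

-0.875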